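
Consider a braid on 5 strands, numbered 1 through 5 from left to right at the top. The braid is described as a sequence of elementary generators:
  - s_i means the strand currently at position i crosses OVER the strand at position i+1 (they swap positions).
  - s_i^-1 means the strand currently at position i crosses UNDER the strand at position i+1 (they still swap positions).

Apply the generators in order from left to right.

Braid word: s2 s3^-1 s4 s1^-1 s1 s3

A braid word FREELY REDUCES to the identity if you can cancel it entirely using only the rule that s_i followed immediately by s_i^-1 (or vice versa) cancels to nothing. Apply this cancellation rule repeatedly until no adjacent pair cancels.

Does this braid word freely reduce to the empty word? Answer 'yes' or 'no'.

Answer: no

Derivation:
Gen 1 (s2): push. Stack: [s2]
Gen 2 (s3^-1): push. Stack: [s2 s3^-1]
Gen 3 (s4): push. Stack: [s2 s3^-1 s4]
Gen 4 (s1^-1): push. Stack: [s2 s3^-1 s4 s1^-1]
Gen 5 (s1): cancels prior s1^-1. Stack: [s2 s3^-1 s4]
Gen 6 (s3): push. Stack: [s2 s3^-1 s4 s3]
Reduced word: s2 s3^-1 s4 s3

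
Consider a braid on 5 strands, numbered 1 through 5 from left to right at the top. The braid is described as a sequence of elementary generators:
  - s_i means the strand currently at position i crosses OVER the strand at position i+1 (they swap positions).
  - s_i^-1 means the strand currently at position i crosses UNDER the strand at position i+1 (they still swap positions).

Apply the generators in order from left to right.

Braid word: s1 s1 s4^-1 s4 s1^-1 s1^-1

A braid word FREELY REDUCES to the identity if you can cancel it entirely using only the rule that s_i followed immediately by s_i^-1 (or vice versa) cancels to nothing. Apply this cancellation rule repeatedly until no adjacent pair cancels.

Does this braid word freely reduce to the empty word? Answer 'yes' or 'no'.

Answer: yes

Derivation:
Gen 1 (s1): push. Stack: [s1]
Gen 2 (s1): push. Stack: [s1 s1]
Gen 3 (s4^-1): push. Stack: [s1 s1 s4^-1]
Gen 4 (s4): cancels prior s4^-1. Stack: [s1 s1]
Gen 5 (s1^-1): cancels prior s1. Stack: [s1]
Gen 6 (s1^-1): cancels prior s1. Stack: []
Reduced word: (empty)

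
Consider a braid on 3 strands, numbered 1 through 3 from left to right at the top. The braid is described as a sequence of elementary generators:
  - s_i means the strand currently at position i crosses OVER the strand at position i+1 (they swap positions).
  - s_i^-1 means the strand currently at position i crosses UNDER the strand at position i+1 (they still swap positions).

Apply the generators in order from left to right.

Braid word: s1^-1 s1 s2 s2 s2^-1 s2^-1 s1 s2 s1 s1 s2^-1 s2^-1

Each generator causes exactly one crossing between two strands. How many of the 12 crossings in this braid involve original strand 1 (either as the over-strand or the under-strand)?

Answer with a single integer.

Gen 1: crossing 1x2. Involves strand 1? yes. Count so far: 1
Gen 2: crossing 2x1. Involves strand 1? yes. Count so far: 2
Gen 3: crossing 2x3. Involves strand 1? no. Count so far: 2
Gen 4: crossing 3x2. Involves strand 1? no. Count so far: 2
Gen 5: crossing 2x3. Involves strand 1? no. Count so far: 2
Gen 6: crossing 3x2. Involves strand 1? no. Count so far: 2
Gen 7: crossing 1x2. Involves strand 1? yes. Count so far: 3
Gen 8: crossing 1x3. Involves strand 1? yes. Count so far: 4
Gen 9: crossing 2x3. Involves strand 1? no. Count so far: 4
Gen 10: crossing 3x2. Involves strand 1? no. Count so far: 4
Gen 11: crossing 3x1. Involves strand 1? yes. Count so far: 5
Gen 12: crossing 1x3. Involves strand 1? yes. Count so far: 6

Answer: 6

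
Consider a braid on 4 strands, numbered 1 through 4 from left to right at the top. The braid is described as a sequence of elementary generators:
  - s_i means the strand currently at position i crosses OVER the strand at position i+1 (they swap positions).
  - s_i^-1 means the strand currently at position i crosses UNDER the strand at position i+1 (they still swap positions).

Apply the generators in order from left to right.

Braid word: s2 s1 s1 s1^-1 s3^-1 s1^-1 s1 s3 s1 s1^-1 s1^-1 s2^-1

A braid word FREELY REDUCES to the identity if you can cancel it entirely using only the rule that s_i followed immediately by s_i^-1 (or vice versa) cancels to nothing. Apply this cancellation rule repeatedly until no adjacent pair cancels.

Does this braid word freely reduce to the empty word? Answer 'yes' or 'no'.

Answer: yes

Derivation:
Gen 1 (s2): push. Stack: [s2]
Gen 2 (s1): push. Stack: [s2 s1]
Gen 3 (s1): push. Stack: [s2 s1 s1]
Gen 4 (s1^-1): cancels prior s1. Stack: [s2 s1]
Gen 5 (s3^-1): push. Stack: [s2 s1 s3^-1]
Gen 6 (s1^-1): push. Stack: [s2 s1 s3^-1 s1^-1]
Gen 7 (s1): cancels prior s1^-1. Stack: [s2 s1 s3^-1]
Gen 8 (s3): cancels prior s3^-1. Stack: [s2 s1]
Gen 9 (s1): push. Stack: [s2 s1 s1]
Gen 10 (s1^-1): cancels prior s1. Stack: [s2 s1]
Gen 11 (s1^-1): cancels prior s1. Stack: [s2]
Gen 12 (s2^-1): cancels prior s2. Stack: []
Reduced word: (empty)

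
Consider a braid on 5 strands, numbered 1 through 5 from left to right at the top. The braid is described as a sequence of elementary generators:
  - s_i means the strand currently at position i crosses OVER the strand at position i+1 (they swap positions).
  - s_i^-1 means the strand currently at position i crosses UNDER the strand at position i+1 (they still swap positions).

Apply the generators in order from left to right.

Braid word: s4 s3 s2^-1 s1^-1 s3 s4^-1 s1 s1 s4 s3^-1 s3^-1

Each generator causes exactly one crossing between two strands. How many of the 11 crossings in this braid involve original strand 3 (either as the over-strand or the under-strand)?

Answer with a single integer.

Answer: 4

Derivation:
Gen 1: crossing 4x5. Involves strand 3? no. Count so far: 0
Gen 2: crossing 3x5. Involves strand 3? yes. Count so far: 1
Gen 3: crossing 2x5. Involves strand 3? no. Count so far: 1
Gen 4: crossing 1x5. Involves strand 3? no. Count so far: 1
Gen 5: crossing 2x3. Involves strand 3? yes. Count so far: 2
Gen 6: crossing 2x4. Involves strand 3? no. Count so far: 2
Gen 7: crossing 5x1. Involves strand 3? no. Count so far: 2
Gen 8: crossing 1x5. Involves strand 3? no. Count so far: 2
Gen 9: crossing 4x2. Involves strand 3? no. Count so far: 2
Gen 10: crossing 3x2. Involves strand 3? yes. Count so far: 3
Gen 11: crossing 2x3. Involves strand 3? yes. Count so far: 4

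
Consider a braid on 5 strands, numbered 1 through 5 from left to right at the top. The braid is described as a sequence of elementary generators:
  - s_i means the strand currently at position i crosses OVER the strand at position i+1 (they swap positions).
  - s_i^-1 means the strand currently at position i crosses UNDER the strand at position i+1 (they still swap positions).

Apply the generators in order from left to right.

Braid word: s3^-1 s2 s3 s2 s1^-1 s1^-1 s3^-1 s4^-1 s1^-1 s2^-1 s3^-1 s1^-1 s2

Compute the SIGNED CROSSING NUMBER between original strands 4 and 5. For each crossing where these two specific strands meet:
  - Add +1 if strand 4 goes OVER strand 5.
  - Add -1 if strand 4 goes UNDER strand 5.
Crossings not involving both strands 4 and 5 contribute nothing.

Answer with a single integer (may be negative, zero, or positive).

Answer: -1

Derivation:
Gen 1: crossing 3x4. Both 4&5? no. Sum: 0
Gen 2: crossing 2x4. Both 4&5? no. Sum: 0
Gen 3: crossing 2x3. Both 4&5? no. Sum: 0
Gen 4: crossing 4x3. Both 4&5? no. Sum: 0
Gen 5: crossing 1x3. Both 4&5? no. Sum: 0
Gen 6: crossing 3x1. Both 4&5? no. Sum: 0
Gen 7: crossing 4x2. Both 4&5? no. Sum: 0
Gen 8: 4 under 5. Both 4&5? yes. Contrib: -1. Sum: -1
Gen 9: crossing 1x3. Both 4&5? no. Sum: -1
Gen 10: crossing 1x2. Both 4&5? no. Sum: -1
Gen 11: crossing 1x5. Both 4&5? no. Sum: -1
Gen 12: crossing 3x2. Both 4&5? no. Sum: -1
Gen 13: crossing 3x5. Both 4&5? no. Sum: -1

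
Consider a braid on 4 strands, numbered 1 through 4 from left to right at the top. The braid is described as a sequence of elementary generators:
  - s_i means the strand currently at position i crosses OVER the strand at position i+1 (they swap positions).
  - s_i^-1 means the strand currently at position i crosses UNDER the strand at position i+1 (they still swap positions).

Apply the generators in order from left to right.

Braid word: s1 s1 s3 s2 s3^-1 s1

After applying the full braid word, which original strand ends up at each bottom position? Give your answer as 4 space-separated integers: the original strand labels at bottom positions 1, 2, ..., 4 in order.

Answer: 4 1 3 2

Derivation:
Gen 1 (s1): strand 1 crosses over strand 2. Perm now: [2 1 3 4]
Gen 2 (s1): strand 2 crosses over strand 1. Perm now: [1 2 3 4]
Gen 3 (s3): strand 3 crosses over strand 4. Perm now: [1 2 4 3]
Gen 4 (s2): strand 2 crosses over strand 4. Perm now: [1 4 2 3]
Gen 5 (s3^-1): strand 2 crosses under strand 3. Perm now: [1 4 3 2]
Gen 6 (s1): strand 1 crosses over strand 4. Perm now: [4 1 3 2]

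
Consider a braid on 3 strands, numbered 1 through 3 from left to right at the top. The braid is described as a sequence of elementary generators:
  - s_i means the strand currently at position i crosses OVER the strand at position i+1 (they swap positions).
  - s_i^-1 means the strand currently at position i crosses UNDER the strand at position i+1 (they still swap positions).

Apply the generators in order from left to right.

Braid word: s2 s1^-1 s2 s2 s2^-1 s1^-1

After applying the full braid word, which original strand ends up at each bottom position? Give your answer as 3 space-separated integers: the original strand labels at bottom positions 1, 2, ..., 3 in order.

Answer: 2 3 1

Derivation:
Gen 1 (s2): strand 2 crosses over strand 3. Perm now: [1 3 2]
Gen 2 (s1^-1): strand 1 crosses under strand 3. Perm now: [3 1 2]
Gen 3 (s2): strand 1 crosses over strand 2. Perm now: [3 2 1]
Gen 4 (s2): strand 2 crosses over strand 1. Perm now: [3 1 2]
Gen 5 (s2^-1): strand 1 crosses under strand 2. Perm now: [3 2 1]
Gen 6 (s1^-1): strand 3 crosses under strand 2. Perm now: [2 3 1]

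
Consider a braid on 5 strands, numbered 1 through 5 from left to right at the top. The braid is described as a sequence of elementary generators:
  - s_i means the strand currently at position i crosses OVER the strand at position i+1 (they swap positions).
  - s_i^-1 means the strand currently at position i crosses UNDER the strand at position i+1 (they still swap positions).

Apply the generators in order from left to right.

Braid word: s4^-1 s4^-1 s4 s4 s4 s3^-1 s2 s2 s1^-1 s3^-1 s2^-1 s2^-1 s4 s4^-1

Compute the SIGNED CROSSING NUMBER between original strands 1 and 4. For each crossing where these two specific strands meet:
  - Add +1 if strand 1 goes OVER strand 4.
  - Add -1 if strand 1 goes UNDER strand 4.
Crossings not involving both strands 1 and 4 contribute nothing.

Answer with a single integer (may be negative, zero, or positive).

Gen 1: crossing 4x5. Both 1&4? no. Sum: 0
Gen 2: crossing 5x4. Both 1&4? no. Sum: 0
Gen 3: crossing 4x5. Both 1&4? no. Sum: 0
Gen 4: crossing 5x4. Both 1&4? no. Sum: 0
Gen 5: crossing 4x5. Both 1&4? no. Sum: 0
Gen 6: crossing 3x5. Both 1&4? no. Sum: 0
Gen 7: crossing 2x5. Both 1&4? no. Sum: 0
Gen 8: crossing 5x2. Both 1&4? no. Sum: 0
Gen 9: crossing 1x2. Both 1&4? no. Sum: 0
Gen 10: crossing 5x3. Both 1&4? no. Sum: 0
Gen 11: crossing 1x3. Both 1&4? no. Sum: 0
Gen 12: crossing 3x1. Both 1&4? no. Sum: 0
Gen 13: crossing 5x4. Both 1&4? no. Sum: 0
Gen 14: crossing 4x5. Both 1&4? no. Sum: 0

Answer: 0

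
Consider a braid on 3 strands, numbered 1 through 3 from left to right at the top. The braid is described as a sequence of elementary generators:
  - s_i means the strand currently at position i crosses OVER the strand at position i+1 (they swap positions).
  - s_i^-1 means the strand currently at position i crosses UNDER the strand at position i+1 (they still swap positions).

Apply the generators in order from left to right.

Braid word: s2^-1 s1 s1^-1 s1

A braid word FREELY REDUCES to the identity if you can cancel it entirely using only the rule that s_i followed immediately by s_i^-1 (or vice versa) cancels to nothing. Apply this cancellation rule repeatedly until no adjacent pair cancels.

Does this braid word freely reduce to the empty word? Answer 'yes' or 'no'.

Answer: no

Derivation:
Gen 1 (s2^-1): push. Stack: [s2^-1]
Gen 2 (s1): push. Stack: [s2^-1 s1]
Gen 3 (s1^-1): cancels prior s1. Stack: [s2^-1]
Gen 4 (s1): push. Stack: [s2^-1 s1]
Reduced word: s2^-1 s1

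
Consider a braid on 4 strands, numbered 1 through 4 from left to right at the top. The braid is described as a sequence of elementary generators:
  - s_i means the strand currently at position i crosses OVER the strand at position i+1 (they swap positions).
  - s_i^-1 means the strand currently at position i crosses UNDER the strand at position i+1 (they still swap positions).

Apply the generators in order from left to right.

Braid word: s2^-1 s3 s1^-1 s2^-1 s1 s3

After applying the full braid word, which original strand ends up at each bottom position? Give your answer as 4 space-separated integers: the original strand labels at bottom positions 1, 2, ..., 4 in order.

Gen 1 (s2^-1): strand 2 crosses under strand 3. Perm now: [1 3 2 4]
Gen 2 (s3): strand 2 crosses over strand 4. Perm now: [1 3 4 2]
Gen 3 (s1^-1): strand 1 crosses under strand 3. Perm now: [3 1 4 2]
Gen 4 (s2^-1): strand 1 crosses under strand 4. Perm now: [3 4 1 2]
Gen 5 (s1): strand 3 crosses over strand 4. Perm now: [4 3 1 2]
Gen 6 (s3): strand 1 crosses over strand 2. Perm now: [4 3 2 1]

Answer: 4 3 2 1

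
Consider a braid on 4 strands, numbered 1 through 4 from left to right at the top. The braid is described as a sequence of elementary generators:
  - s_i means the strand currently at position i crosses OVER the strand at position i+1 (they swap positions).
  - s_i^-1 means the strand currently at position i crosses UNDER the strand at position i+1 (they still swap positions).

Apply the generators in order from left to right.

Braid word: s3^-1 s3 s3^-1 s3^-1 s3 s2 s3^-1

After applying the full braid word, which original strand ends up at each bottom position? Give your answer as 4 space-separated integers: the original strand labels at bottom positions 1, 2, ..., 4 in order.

Gen 1 (s3^-1): strand 3 crosses under strand 4. Perm now: [1 2 4 3]
Gen 2 (s3): strand 4 crosses over strand 3. Perm now: [1 2 3 4]
Gen 3 (s3^-1): strand 3 crosses under strand 4. Perm now: [1 2 4 3]
Gen 4 (s3^-1): strand 4 crosses under strand 3. Perm now: [1 2 3 4]
Gen 5 (s3): strand 3 crosses over strand 4. Perm now: [1 2 4 3]
Gen 6 (s2): strand 2 crosses over strand 4. Perm now: [1 4 2 3]
Gen 7 (s3^-1): strand 2 crosses under strand 3. Perm now: [1 4 3 2]

Answer: 1 4 3 2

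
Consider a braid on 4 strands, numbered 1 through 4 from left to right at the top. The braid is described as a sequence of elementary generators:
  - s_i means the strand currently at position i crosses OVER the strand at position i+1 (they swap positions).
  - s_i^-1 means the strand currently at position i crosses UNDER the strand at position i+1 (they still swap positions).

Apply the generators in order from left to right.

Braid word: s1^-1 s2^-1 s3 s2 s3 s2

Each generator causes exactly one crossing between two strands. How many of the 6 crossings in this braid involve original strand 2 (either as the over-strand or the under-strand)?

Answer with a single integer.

Answer: 1

Derivation:
Gen 1: crossing 1x2. Involves strand 2? yes. Count so far: 1
Gen 2: crossing 1x3. Involves strand 2? no. Count so far: 1
Gen 3: crossing 1x4. Involves strand 2? no. Count so far: 1
Gen 4: crossing 3x4. Involves strand 2? no. Count so far: 1
Gen 5: crossing 3x1. Involves strand 2? no. Count so far: 1
Gen 6: crossing 4x1. Involves strand 2? no. Count so far: 1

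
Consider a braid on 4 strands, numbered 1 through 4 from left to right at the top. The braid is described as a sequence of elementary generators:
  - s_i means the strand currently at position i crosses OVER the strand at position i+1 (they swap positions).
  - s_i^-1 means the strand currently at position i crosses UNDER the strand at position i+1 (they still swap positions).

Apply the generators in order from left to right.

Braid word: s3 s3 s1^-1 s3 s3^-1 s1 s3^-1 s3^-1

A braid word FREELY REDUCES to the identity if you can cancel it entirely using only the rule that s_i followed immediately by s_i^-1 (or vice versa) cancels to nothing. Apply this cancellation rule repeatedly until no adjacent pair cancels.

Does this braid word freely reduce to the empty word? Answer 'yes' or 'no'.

Answer: yes

Derivation:
Gen 1 (s3): push. Stack: [s3]
Gen 2 (s3): push. Stack: [s3 s3]
Gen 3 (s1^-1): push. Stack: [s3 s3 s1^-1]
Gen 4 (s3): push. Stack: [s3 s3 s1^-1 s3]
Gen 5 (s3^-1): cancels prior s3. Stack: [s3 s3 s1^-1]
Gen 6 (s1): cancels prior s1^-1. Stack: [s3 s3]
Gen 7 (s3^-1): cancels prior s3. Stack: [s3]
Gen 8 (s3^-1): cancels prior s3. Stack: []
Reduced word: (empty)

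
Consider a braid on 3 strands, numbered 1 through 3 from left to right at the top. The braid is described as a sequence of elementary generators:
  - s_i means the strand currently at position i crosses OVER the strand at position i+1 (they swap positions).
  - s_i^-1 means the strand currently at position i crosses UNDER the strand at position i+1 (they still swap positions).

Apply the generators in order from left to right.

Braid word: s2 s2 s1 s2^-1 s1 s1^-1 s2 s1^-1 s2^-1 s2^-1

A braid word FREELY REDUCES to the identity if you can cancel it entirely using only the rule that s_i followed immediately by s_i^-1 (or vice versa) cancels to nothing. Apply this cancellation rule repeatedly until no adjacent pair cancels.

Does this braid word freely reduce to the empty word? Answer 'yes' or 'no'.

Answer: yes

Derivation:
Gen 1 (s2): push. Stack: [s2]
Gen 2 (s2): push. Stack: [s2 s2]
Gen 3 (s1): push. Stack: [s2 s2 s1]
Gen 4 (s2^-1): push. Stack: [s2 s2 s1 s2^-1]
Gen 5 (s1): push. Stack: [s2 s2 s1 s2^-1 s1]
Gen 6 (s1^-1): cancels prior s1. Stack: [s2 s2 s1 s2^-1]
Gen 7 (s2): cancels prior s2^-1. Stack: [s2 s2 s1]
Gen 8 (s1^-1): cancels prior s1. Stack: [s2 s2]
Gen 9 (s2^-1): cancels prior s2. Stack: [s2]
Gen 10 (s2^-1): cancels prior s2. Stack: []
Reduced word: (empty)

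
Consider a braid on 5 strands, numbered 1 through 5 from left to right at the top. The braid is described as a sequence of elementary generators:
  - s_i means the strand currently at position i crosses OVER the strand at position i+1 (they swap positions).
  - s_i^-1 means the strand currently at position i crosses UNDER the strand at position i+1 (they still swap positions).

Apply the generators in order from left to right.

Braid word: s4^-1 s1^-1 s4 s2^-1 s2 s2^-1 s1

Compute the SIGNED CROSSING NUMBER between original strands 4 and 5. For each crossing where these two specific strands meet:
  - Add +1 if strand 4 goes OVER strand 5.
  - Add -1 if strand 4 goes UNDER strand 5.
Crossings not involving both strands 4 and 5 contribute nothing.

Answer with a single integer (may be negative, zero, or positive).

Gen 1: 4 under 5. Both 4&5? yes. Contrib: -1. Sum: -1
Gen 2: crossing 1x2. Both 4&5? no. Sum: -1
Gen 3: 5 over 4. Both 4&5? yes. Contrib: -1. Sum: -2
Gen 4: crossing 1x3. Both 4&5? no. Sum: -2
Gen 5: crossing 3x1. Both 4&5? no. Sum: -2
Gen 6: crossing 1x3. Both 4&5? no. Sum: -2
Gen 7: crossing 2x3. Both 4&5? no. Sum: -2

Answer: -2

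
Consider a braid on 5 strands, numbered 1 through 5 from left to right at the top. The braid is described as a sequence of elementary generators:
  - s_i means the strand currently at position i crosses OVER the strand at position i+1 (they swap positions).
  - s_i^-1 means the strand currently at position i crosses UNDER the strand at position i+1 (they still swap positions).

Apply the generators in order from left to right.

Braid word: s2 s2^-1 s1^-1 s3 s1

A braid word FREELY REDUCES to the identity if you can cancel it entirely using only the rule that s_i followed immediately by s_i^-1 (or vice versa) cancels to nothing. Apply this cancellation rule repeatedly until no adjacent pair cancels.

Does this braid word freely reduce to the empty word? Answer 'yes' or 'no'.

Answer: no

Derivation:
Gen 1 (s2): push. Stack: [s2]
Gen 2 (s2^-1): cancels prior s2. Stack: []
Gen 3 (s1^-1): push. Stack: [s1^-1]
Gen 4 (s3): push. Stack: [s1^-1 s3]
Gen 5 (s1): push. Stack: [s1^-1 s3 s1]
Reduced word: s1^-1 s3 s1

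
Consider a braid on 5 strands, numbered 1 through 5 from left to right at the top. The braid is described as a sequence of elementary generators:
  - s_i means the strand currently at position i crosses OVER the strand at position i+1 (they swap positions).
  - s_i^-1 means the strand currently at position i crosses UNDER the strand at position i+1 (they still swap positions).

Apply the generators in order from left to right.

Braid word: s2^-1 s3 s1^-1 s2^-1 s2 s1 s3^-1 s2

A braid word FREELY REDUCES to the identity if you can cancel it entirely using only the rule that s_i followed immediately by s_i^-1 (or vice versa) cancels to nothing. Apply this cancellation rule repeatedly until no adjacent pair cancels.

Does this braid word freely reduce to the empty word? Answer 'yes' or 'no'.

Gen 1 (s2^-1): push. Stack: [s2^-1]
Gen 2 (s3): push. Stack: [s2^-1 s3]
Gen 3 (s1^-1): push. Stack: [s2^-1 s3 s1^-1]
Gen 4 (s2^-1): push. Stack: [s2^-1 s3 s1^-1 s2^-1]
Gen 5 (s2): cancels prior s2^-1. Stack: [s2^-1 s3 s1^-1]
Gen 6 (s1): cancels prior s1^-1. Stack: [s2^-1 s3]
Gen 7 (s3^-1): cancels prior s3. Stack: [s2^-1]
Gen 8 (s2): cancels prior s2^-1. Stack: []
Reduced word: (empty)

Answer: yes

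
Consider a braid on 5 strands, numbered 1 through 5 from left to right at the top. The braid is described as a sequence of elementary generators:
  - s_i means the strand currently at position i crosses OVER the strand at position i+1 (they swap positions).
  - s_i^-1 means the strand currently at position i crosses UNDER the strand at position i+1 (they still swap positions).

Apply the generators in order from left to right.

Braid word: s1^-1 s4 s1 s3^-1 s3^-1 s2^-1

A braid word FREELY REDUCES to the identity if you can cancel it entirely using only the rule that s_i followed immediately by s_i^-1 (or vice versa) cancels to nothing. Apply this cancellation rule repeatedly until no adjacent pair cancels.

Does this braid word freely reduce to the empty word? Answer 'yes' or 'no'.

Gen 1 (s1^-1): push. Stack: [s1^-1]
Gen 2 (s4): push. Stack: [s1^-1 s4]
Gen 3 (s1): push. Stack: [s1^-1 s4 s1]
Gen 4 (s3^-1): push. Stack: [s1^-1 s4 s1 s3^-1]
Gen 5 (s3^-1): push. Stack: [s1^-1 s4 s1 s3^-1 s3^-1]
Gen 6 (s2^-1): push. Stack: [s1^-1 s4 s1 s3^-1 s3^-1 s2^-1]
Reduced word: s1^-1 s4 s1 s3^-1 s3^-1 s2^-1

Answer: no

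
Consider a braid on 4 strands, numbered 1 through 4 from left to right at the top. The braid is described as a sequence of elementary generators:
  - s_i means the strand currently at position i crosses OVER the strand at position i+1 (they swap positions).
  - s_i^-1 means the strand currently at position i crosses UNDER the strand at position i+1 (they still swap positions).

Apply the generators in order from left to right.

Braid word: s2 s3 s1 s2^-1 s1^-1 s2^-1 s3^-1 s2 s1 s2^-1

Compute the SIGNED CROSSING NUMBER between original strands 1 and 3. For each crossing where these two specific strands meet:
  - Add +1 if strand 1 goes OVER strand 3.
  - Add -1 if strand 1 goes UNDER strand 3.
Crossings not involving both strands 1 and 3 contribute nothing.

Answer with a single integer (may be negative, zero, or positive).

Answer: 2

Derivation:
Gen 1: crossing 2x3. Both 1&3? no. Sum: 0
Gen 2: crossing 2x4. Both 1&3? no. Sum: 0
Gen 3: 1 over 3. Both 1&3? yes. Contrib: +1. Sum: 1
Gen 4: crossing 1x4. Both 1&3? no. Sum: 1
Gen 5: crossing 3x4. Both 1&3? no. Sum: 1
Gen 6: 3 under 1. Both 1&3? yes. Contrib: +1. Sum: 2
Gen 7: crossing 3x2. Both 1&3? no. Sum: 2
Gen 8: crossing 1x2. Both 1&3? no. Sum: 2
Gen 9: crossing 4x2. Both 1&3? no. Sum: 2
Gen 10: crossing 4x1. Both 1&3? no. Sum: 2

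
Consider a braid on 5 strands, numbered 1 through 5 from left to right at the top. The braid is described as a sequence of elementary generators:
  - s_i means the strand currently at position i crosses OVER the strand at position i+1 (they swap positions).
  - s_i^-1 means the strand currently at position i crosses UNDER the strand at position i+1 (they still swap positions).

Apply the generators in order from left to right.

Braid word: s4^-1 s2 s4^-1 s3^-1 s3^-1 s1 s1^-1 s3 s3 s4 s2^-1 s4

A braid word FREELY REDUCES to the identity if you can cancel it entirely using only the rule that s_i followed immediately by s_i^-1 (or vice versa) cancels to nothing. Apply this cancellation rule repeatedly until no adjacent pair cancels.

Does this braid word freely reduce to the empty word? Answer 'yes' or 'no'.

Answer: yes

Derivation:
Gen 1 (s4^-1): push. Stack: [s4^-1]
Gen 2 (s2): push. Stack: [s4^-1 s2]
Gen 3 (s4^-1): push. Stack: [s4^-1 s2 s4^-1]
Gen 4 (s3^-1): push. Stack: [s4^-1 s2 s4^-1 s3^-1]
Gen 5 (s3^-1): push. Stack: [s4^-1 s2 s4^-1 s3^-1 s3^-1]
Gen 6 (s1): push. Stack: [s4^-1 s2 s4^-1 s3^-1 s3^-1 s1]
Gen 7 (s1^-1): cancels prior s1. Stack: [s4^-1 s2 s4^-1 s3^-1 s3^-1]
Gen 8 (s3): cancels prior s3^-1. Stack: [s4^-1 s2 s4^-1 s3^-1]
Gen 9 (s3): cancels prior s3^-1. Stack: [s4^-1 s2 s4^-1]
Gen 10 (s4): cancels prior s4^-1. Stack: [s4^-1 s2]
Gen 11 (s2^-1): cancels prior s2. Stack: [s4^-1]
Gen 12 (s4): cancels prior s4^-1. Stack: []
Reduced word: (empty)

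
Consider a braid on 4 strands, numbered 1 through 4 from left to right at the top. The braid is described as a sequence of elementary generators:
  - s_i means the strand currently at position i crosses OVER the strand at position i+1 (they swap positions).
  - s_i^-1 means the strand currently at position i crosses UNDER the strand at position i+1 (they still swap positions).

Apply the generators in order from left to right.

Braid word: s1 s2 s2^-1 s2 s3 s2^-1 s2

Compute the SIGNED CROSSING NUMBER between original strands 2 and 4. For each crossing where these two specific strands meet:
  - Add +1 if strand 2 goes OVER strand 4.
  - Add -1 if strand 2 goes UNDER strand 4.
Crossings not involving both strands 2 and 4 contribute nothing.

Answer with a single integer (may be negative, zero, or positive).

Gen 1: crossing 1x2. Both 2&4? no. Sum: 0
Gen 2: crossing 1x3. Both 2&4? no. Sum: 0
Gen 3: crossing 3x1. Both 2&4? no. Sum: 0
Gen 4: crossing 1x3. Both 2&4? no. Sum: 0
Gen 5: crossing 1x4. Both 2&4? no. Sum: 0
Gen 6: crossing 3x4. Both 2&4? no. Sum: 0
Gen 7: crossing 4x3. Both 2&4? no. Sum: 0

Answer: 0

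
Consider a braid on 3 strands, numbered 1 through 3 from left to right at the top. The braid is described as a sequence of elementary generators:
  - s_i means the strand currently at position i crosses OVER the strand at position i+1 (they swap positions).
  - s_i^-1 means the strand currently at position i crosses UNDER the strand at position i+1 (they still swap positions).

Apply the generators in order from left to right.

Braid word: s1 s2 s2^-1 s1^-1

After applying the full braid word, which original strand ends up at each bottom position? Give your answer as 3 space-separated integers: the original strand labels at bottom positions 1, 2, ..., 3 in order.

Gen 1 (s1): strand 1 crosses over strand 2. Perm now: [2 1 3]
Gen 2 (s2): strand 1 crosses over strand 3. Perm now: [2 3 1]
Gen 3 (s2^-1): strand 3 crosses under strand 1. Perm now: [2 1 3]
Gen 4 (s1^-1): strand 2 crosses under strand 1. Perm now: [1 2 3]

Answer: 1 2 3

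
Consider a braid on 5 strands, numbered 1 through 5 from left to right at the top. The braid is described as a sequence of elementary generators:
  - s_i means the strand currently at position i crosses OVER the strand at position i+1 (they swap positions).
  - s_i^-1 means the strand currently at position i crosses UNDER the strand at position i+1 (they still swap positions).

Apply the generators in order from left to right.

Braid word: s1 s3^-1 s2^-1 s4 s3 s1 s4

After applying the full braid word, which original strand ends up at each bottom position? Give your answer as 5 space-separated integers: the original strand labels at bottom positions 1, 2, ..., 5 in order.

Gen 1 (s1): strand 1 crosses over strand 2. Perm now: [2 1 3 4 5]
Gen 2 (s3^-1): strand 3 crosses under strand 4. Perm now: [2 1 4 3 5]
Gen 3 (s2^-1): strand 1 crosses under strand 4. Perm now: [2 4 1 3 5]
Gen 4 (s4): strand 3 crosses over strand 5. Perm now: [2 4 1 5 3]
Gen 5 (s3): strand 1 crosses over strand 5. Perm now: [2 4 5 1 3]
Gen 6 (s1): strand 2 crosses over strand 4. Perm now: [4 2 5 1 3]
Gen 7 (s4): strand 1 crosses over strand 3. Perm now: [4 2 5 3 1]

Answer: 4 2 5 3 1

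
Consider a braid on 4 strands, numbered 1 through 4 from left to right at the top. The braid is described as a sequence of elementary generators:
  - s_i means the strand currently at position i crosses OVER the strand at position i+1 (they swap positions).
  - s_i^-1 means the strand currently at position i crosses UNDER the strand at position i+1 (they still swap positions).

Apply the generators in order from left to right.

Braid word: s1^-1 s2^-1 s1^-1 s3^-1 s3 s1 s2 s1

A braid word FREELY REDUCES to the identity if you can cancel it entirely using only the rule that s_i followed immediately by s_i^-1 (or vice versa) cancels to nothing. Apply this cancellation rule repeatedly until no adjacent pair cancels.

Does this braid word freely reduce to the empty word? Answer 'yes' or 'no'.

Gen 1 (s1^-1): push. Stack: [s1^-1]
Gen 2 (s2^-1): push. Stack: [s1^-1 s2^-1]
Gen 3 (s1^-1): push. Stack: [s1^-1 s2^-1 s1^-1]
Gen 4 (s3^-1): push. Stack: [s1^-1 s2^-1 s1^-1 s3^-1]
Gen 5 (s3): cancels prior s3^-1. Stack: [s1^-1 s2^-1 s1^-1]
Gen 6 (s1): cancels prior s1^-1. Stack: [s1^-1 s2^-1]
Gen 7 (s2): cancels prior s2^-1. Stack: [s1^-1]
Gen 8 (s1): cancels prior s1^-1. Stack: []
Reduced word: (empty)

Answer: yes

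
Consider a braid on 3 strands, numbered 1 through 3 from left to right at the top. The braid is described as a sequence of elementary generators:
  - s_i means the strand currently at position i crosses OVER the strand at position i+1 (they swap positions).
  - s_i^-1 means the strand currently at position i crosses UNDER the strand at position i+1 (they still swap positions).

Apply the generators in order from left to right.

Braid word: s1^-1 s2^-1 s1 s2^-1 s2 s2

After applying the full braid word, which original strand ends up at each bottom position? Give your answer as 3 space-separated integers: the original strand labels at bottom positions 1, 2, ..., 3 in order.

Answer: 3 1 2

Derivation:
Gen 1 (s1^-1): strand 1 crosses under strand 2. Perm now: [2 1 3]
Gen 2 (s2^-1): strand 1 crosses under strand 3. Perm now: [2 3 1]
Gen 3 (s1): strand 2 crosses over strand 3. Perm now: [3 2 1]
Gen 4 (s2^-1): strand 2 crosses under strand 1. Perm now: [3 1 2]
Gen 5 (s2): strand 1 crosses over strand 2. Perm now: [3 2 1]
Gen 6 (s2): strand 2 crosses over strand 1. Perm now: [3 1 2]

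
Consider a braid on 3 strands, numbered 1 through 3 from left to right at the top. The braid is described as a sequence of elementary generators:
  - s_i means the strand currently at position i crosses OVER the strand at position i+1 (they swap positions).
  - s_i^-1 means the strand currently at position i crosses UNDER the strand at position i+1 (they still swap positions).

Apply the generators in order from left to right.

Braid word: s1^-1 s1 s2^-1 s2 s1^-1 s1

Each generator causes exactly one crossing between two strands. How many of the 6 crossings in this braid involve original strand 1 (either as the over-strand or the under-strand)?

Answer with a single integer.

Answer: 4

Derivation:
Gen 1: crossing 1x2. Involves strand 1? yes. Count so far: 1
Gen 2: crossing 2x1. Involves strand 1? yes. Count so far: 2
Gen 3: crossing 2x3. Involves strand 1? no. Count so far: 2
Gen 4: crossing 3x2. Involves strand 1? no. Count so far: 2
Gen 5: crossing 1x2. Involves strand 1? yes. Count so far: 3
Gen 6: crossing 2x1. Involves strand 1? yes. Count so far: 4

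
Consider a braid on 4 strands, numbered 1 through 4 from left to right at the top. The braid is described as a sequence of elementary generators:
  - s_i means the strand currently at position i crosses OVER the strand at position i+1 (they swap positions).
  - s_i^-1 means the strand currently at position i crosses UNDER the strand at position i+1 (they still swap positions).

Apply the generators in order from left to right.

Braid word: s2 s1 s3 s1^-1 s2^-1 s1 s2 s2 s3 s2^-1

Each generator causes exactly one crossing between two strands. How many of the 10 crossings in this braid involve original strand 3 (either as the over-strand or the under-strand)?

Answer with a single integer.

Answer: 7

Derivation:
Gen 1: crossing 2x3. Involves strand 3? yes. Count so far: 1
Gen 2: crossing 1x3. Involves strand 3? yes. Count so far: 2
Gen 3: crossing 2x4. Involves strand 3? no. Count so far: 2
Gen 4: crossing 3x1. Involves strand 3? yes. Count so far: 3
Gen 5: crossing 3x4. Involves strand 3? yes. Count so far: 4
Gen 6: crossing 1x4. Involves strand 3? no. Count so far: 4
Gen 7: crossing 1x3. Involves strand 3? yes. Count so far: 5
Gen 8: crossing 3x1. Involves strand 3? yes. Count so far: 6
Gen 9: crossing 3x2. Involves strand 3? yes. Count so far: 7
Gen 10: crossing 1x2. Involves strand 3? no. Count so far: 7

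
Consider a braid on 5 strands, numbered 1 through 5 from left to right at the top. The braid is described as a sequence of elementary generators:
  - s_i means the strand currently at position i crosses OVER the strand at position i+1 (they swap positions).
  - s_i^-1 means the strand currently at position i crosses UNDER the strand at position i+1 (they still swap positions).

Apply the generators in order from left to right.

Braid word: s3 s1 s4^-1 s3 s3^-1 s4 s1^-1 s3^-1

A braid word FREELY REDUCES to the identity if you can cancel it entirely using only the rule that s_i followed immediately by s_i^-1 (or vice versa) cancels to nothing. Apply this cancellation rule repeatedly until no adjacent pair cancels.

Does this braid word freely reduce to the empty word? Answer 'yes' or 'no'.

Answer: yes

Derivation:
Gen 1 (s3): push. Stack: [s3]
Gen 2 (s1): push. Stack: [s3 s1]
Gen 3 (s4^-1): push. Stack: [s3 s1 s4^-1]
Gen 4 (s3): push. Stack: [s3 s1 s4^-1 s3]
Gen 5 (s3^-1): cancels prior s3. Stack: [s3 s1 s4^-1]
Gen 6 (s4): cancels prior s4^-1. Stack: [s3 s1]
Gen 7 (s1^-1): cancels prior s1. Stack: [s3]
Gen 8 (s3^-1): cancels prior s3. Stack: []
Reduced word: (empty)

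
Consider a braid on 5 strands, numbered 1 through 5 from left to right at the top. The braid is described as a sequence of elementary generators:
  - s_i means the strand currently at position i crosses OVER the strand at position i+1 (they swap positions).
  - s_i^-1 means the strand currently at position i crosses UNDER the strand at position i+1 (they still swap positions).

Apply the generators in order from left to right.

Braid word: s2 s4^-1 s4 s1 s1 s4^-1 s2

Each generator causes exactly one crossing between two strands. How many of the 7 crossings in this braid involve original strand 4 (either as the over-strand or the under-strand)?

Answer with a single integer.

Answer: 3

Derivation:
Gen 1: crossing 2x3. Involves strand 4? no. Count so far: 0
Gen 2: crossing 4x5. Involves strand 4? yes. Count so far: 1
Gen 3: crossing 5x4. Involves strand 4? yes. Count so far: 2
Gen 4: crossing 1x3. Involves strand 4? no. Count so far: 2
Gen 5: crossing 3x1. Involves strand 4? no. Count so far: 2
Gen 6: crossing 4x5. Involves strand 4? yes. Count so far: 3
Gen 7: crossing 3x2. Involves strand 4? no. Count so far: 3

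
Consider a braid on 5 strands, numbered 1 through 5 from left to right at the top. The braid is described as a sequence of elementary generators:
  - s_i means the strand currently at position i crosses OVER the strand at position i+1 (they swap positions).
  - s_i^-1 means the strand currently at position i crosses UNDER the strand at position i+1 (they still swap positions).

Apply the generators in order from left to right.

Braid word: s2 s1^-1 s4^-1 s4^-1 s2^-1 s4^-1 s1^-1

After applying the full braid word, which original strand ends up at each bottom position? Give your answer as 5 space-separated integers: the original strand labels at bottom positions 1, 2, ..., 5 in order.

Answer: 2 3 1 5 4

Derivation:
Gen 1 (s2): strand 2 crosses over strand 3. Perm now: [1 3 2 4 5]
Gen 2 (s1^-1): strand 1 crosses under strand 3. Perm now: [3 1 2 4 5]
Gen 3 (s4^-1): strand 4 crosses under strand 5. Perm now: [3 1 2 5 4]
Gen 4 (s4^-1): strand 5 crosses under strand 4. Perm now: [3 1 2 4 5]
Gen 5 (s2^-1): strand 1 crosses under strand 2. Perm now: [3 2 1 4 5]
Gen 6 (s4^-1): strand 4 crosses under strand 5. Perm now: [3 2 1 5 4]
Gen 7 (s1^-1): strand 3 crosses under strand 2. Perm now: [2 3 1 5 4]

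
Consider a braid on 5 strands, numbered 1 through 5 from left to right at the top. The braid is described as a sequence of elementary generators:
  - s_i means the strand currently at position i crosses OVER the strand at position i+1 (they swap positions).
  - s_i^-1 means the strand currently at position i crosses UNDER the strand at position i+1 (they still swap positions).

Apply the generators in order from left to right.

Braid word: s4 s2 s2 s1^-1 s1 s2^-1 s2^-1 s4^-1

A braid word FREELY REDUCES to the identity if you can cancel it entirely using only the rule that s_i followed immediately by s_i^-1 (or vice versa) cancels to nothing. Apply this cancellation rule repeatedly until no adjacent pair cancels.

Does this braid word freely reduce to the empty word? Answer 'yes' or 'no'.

Answer: yes

Derivation:
Gen 1 (s4): push. Stack: [s4]
Gen 2 (s2): push. Stack: [s4 s2]
Gen 3 (s2): push. Stack: [s4 s2 s2]
Gen 4 (s1^-1): push. Stack: [s4 s2 s2 s1^-1]
Gen 5 (s1): cancels prior s1^-1. Stack: [s4 s2 s2]
Gen 6 (s2^-1): cancels prior s2. Stack: [s4 s2]
Gen 7 (s2^-1): cancels prior s2. Stack: [s4]
Gen 8 (s4^-1): cancels prior s4. Stack: []
Reduced word: (empty)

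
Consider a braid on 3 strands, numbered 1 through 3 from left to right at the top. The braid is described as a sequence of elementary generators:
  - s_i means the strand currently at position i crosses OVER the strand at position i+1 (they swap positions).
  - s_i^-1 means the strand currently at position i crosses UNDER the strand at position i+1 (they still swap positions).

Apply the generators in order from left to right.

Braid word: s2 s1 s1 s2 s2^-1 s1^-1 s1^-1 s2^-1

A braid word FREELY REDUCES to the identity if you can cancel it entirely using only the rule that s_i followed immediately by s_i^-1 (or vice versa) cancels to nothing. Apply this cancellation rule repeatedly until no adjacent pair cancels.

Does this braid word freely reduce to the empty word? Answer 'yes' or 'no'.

Answer: yes

Derivation:
Gen 1 (s2): push. Stack: [s2]
Gen 2 (s1): push. Stack: [s2 s1]
Gen 3 (s1): push. Stack: [s2 s1 s1]
Gen 4 (s2): push. Stack: [s2 s1 s1 s2]
Gen 5 (s2^-1): cancels prior s2. Stack: [s2 s1 s1]
Gen 6 (s1^-1): cancels prior s1. Stack: [s2 s1]
Gen 7 (s1^-1): cancels prior s1. Stack: [s2]
Gen 8 (s2^-1): cancels prior s2. Stack: []
Reduced word: (empty)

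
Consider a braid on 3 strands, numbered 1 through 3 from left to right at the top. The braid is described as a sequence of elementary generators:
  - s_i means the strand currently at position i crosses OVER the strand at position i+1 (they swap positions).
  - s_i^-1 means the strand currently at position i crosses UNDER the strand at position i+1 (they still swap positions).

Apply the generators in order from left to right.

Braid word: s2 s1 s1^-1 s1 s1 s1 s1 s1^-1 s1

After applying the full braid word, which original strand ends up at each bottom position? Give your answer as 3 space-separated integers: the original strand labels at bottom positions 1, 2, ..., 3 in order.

Gen 1 (s2): strand 2 crosses over strand 3. Perm now: [1 3 2]
Gen 2 (s1): strand 1 crosses over strand 3. Perm now: [3 1 2]
Gen 3 (s1^-1): strand 3 crosses under strand 1. Perm now: [1 3 2]
Gen 4 (s1): strand 1 crosses over strand 3. Perm now: [3 1 2]
Gen 5 (s1): strand 3 crosses over strand 1. Perm now: [1 3 2]
Gen 6 (s1): strand 1 crosses over strand 3. Perm now: [3 1 2]
Gen 7 (s1): strand 3 crosses over strand 1. Perm now: [1 3 2]
Gen 8 (s1^-1): strand 1 crosses under strand 3. Perm now: [3 1 2]
Gen 9 (s1): strand 3 crosses over strand 1. Perm now: [1 3 2]

Answer: 1 3 2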